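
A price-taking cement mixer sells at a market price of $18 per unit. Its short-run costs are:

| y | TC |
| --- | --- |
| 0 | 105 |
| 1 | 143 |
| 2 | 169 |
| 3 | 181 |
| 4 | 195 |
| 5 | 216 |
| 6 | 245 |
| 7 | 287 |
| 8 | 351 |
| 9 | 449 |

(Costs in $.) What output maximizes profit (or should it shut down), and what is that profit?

y = 0 (shut down); profit = -$105

Tabulate TR − TC: y=0: -105; y=1: -125; y=2: -133; y=3: -127; y=4: -123; y=5: -126; y=6: -137; y=7: -161; y=8: -207; y=9: -287.
Profit is highest at y = 0. Equivalently, the lowest AVC in the table is 111/5 ≈ $22.20 at y = 5, and P = $18 falls below it — price never covers variable cost, so the firm shuts down and loses only its fixed cost.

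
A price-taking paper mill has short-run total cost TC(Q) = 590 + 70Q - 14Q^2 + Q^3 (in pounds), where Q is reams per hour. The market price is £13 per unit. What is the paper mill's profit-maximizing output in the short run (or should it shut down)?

Strip out fixed cost: VC = 70Q - 14Q^2 + Q^3. Then AVC = 70 - 14Q + Q^2 and MC = 70 - 28Q + 3Q^2.
AVC is minimized where dAVC/dQ = -14 + 2Q = 0, at Q = 7; min AVC = 70 - 14·7 + 7^2 = £21.
With P < min AVC (£13 < £21), every unit sold adds to the loss.
Shutting down limits the loss to fixed cost, £590.

Shut down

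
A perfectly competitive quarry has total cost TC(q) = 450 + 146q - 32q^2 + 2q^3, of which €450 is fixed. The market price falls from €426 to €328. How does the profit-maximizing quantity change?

Output falls from 14 to 13

AVC = 146 - 32q + 2q^2, minimized at q = 8 where min AVC = €18. MC = 146 - 64q + 6q^2.
With P = €426 above the shutdown price, P = MC gives q = 14.
At P = €328 ≥ min AVC, set P = MC: q = 13. The firm stays open but cuts output.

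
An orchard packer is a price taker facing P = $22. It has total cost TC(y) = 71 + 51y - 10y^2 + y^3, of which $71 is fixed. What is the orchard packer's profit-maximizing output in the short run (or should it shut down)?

From TC, MC = TC'(y) = 51 - 20y + 3y^2 and AVC = VC/y = 51 - 10y + y^2.
AVC is minimized where dAVC/dy = -10 + 2y = 0, at y = 5; min AVC = 51 - 10·5 + 5^2 = $26.
Since P = $22 < min AVC = $26, price fails to cover variable cost at any output.
Best response: produce nothing and absorb the $71 fixed cost.

Shut down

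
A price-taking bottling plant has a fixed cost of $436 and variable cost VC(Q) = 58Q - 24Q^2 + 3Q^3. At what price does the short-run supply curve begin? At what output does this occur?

Short-run supply begins at min AVC. From VC = 58Q - 24Q^2 + 3Q^3, AVC = 58 - 24Q + 3Q^2.
dAVC/dQ = -24 + 6Q = 0 gives Q = 4. min AVC = 58 - 24·4 + 3·4^2 = 10.
For P < $10 the firm produces nothing.

$10 per unit, at Q = 4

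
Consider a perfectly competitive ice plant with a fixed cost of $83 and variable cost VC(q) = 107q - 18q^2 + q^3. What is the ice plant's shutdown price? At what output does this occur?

$26 per unit, at q = 9

The shutdown price is the minimum of AVC. VC = 107q - 18q^2 + q^3, so AVC = 107 - 18q + q^2.
dAVC/dq = -18 + 2q = 0 gives q = 9. min AVC = 107 - 18·9 + 9^2 = 26.
So the shutdown price is $26.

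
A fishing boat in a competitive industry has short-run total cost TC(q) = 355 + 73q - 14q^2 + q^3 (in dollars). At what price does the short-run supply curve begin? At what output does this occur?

$24 per unit, at q = 7

Short-run supply begins at min AVC. From VC = 73q - 14q^2 + q^3, AVC = 73 - 14q + q^2.
At the minimum of AVC, MC = AVC. MC = 73 - 28q + 3q^2; setting MC = AVC gives 2q^2 - 14q = 0, so q = 7. min AVC = 24.
The firm shuts down for any P below $24.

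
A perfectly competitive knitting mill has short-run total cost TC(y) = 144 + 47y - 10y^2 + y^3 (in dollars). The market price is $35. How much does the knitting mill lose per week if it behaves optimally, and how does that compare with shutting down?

AVC = 47 - 10y + y^2; min AVC = $22 at y = 5. Since P = $35 ≥ min AVC, the firm produces.
With MC = 47 - 20y + 3y^2, P = MC on the upward-sloping part at y* = 6.
TR = 35·6 = 210. TC = 144 + 138 = 282. Profit = 210 − 282 = -$72.
By producing, the firm covers all variable cost plus $72 of fixed cost; shutting down would lose the full $144.

Profit = -$72 at y = 6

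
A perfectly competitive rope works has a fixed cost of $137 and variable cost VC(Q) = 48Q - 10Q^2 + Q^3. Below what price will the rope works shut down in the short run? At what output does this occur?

$23 per unit, at Q = 5

Short-run supply begins at min AVC. From VC = 48Q - 10Q^2 + Q^3, AVC = 48 - 10Q + Q^2.
At the minimum of AVC, MC = AVC. MC = 48 - 20Q + 3Q^2; setting MC = AVC gives 2Q^2 - 10Q = 0, so Q = 5. min AVC = 23.
For P < $23 the firm produces nothing.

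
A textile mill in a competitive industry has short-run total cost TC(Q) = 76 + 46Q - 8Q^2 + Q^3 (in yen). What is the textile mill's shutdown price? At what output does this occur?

The shutdown price is the minimum of AVC. VC = 46Q - 8Q^2 + Q^3, so AVC = 46 - 8Q + Q^2.
dAVC/dQ = -8 + 2Q = 0 gives Q = 4. min AVC = 46 - 8·4 + 4^2 = 30.
The firm shuts down for any P below ¥30.

¥30 per unit, at Q = 4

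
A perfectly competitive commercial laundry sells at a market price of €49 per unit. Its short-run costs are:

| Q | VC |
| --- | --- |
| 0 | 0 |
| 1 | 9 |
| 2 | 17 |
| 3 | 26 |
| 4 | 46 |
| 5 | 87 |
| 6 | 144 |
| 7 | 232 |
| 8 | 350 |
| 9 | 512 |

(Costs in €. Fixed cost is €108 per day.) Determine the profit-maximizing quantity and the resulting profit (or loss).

Profit at each row (π = 49Q − TC): Q=0: -108; Q=1: -68; Q=2: -27; Q=3: 13; Q=4: 42; Q=5: 50; Q=6: 42; Q=7: 3; Q=8: -66; Q=9: -179.
Profit is maximized at Q = 5. AVC there is 87/5 = €17.40 ≤ P, so producing beats shutting down (which would give -€108).

Q = 5; profit = €50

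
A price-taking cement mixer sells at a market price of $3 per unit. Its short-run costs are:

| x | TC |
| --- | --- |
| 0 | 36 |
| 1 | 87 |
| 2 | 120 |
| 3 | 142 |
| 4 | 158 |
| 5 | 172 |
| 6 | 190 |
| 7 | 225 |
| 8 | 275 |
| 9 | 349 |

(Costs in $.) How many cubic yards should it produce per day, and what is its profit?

Profit at each row (π = 3x − TC): x=0: -36; x=1: -84; x=2: -114; x=3: -133; x=4: -146; x=5: -157; x=6: -172; x=7: -204; x=8: -251; x=9: -322.
Profit is highest at x = 0. Equivalently, the lowest AVC in the table is 154/6 ≈ $25.67 at x = 6, and P = $3 falls below it — price never covers variable cost, so the firm shuts down and loses only its fixed cost.

x = 0 (shut down); profit = -$36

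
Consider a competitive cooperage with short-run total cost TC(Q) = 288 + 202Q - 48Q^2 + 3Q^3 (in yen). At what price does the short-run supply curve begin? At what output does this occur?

The firm shuts down when price falls below the minimum of average variable cost. AVC = VC/Q = 202 - 48Q + 3Q^2.
At the minimum of AVC, MC = AVC. MC = 202 - 96Q + 9Q^2; setting MC = AVC gives 6Q^2 - 48Q = 0, so Q = 8. min AVC = 10.
For P < ¥10 the firm produces nothing.

¥10 per unit, at Q = 8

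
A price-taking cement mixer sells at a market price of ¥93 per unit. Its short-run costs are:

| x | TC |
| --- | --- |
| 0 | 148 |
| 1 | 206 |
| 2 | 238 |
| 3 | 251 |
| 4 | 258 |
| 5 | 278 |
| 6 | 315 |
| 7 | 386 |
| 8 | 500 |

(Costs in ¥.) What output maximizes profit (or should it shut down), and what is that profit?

x = 7; profit = ¥265

Profit at each row (π = 93x − TC): x=0: -148; x=1: -113; x=2: -52; x=3: 28; x=4: 114; x=5: 187; x=6: 243; x=7: 265; x=8: 244.
Profit is maximized at x = 7. AVC there is 238/7 = ¥34 ≤ P, so producing beats shutting down (which would give -¥148).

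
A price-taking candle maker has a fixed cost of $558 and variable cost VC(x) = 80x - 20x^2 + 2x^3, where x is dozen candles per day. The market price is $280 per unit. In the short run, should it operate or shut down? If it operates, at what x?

Produce at x = 10

Strip out fixed cost: VC = 80x - 20x^2 + 2x^3. Then AVC = 80 - 20x + 2x^2 and MC = 80 - 40x + 6x^2.
The AVC parabola has its vertex at x = 20/4 = 5, where AVC = 80 - 20·5 + 2·5^2 = $30.
Since P = $280 ≥ min AVC = $30, price covers variable cost and the firm should produce.
Set P = MC: 280 = 80 - 40x + 6x^2 → -200 - 40x + 6x^2 = 0. The roots are x = -10/3 and x = 10; the profit-maximizing output is on the rising part of MC, so x* = 10.
Check: AVC at x = 10 is $80 ≤ P, so revenue covers variable cost.
Profit = P·x − TC = 280·10 − 1358 = $1442.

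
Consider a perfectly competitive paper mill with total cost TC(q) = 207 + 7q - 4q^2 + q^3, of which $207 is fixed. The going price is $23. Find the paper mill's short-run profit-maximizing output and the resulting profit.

Profit = -$143 at q = 4

AVC = 7 - 4q + q^2; min AVC = $3 at q = 2. Since P = $23 ≥ min AVC, the firm produces.
With MC = 7 - 8q + 3q^2, P = MC on the upward-sloping part at q* = 4.
TR = 23·4 = 92. TC = 207 + 28 = 235. Profit = 92 − 235 = -$143.
By producing, the firm covers all variable cost plus $64 of fixed cost; shutting down would lose the full $207.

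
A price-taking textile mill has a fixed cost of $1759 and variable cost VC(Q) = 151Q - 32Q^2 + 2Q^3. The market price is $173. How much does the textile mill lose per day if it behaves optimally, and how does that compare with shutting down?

Profit = -$307 at Q = 11

AVC = 151 - 32Q + 2Q^2 has its minimum $23 at Q = 8; price $173 clears that bar, so the firm operates.
MC = 151 - 64Q + 6Q^2. Setting P = MC and taking the root on the rising branch gives Q* = 11.
TR = 173·11 = 1903. TC = 1759 + 451 = 2210. Profit = 1903 − 2210 = -$307.
Shutting down would mean losing the fixed cost of $1759, so operating at a loss of $307 is better by $1452.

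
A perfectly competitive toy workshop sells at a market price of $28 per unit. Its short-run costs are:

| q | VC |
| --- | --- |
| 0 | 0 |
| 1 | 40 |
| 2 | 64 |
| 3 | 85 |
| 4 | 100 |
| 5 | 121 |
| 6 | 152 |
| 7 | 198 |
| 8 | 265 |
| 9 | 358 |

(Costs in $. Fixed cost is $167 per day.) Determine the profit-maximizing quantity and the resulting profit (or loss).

q = 5; profit = -$148

Tabulate TR − TC: q=0: -167; q=1: -179; q=2: -175; q=3: -168; q=4: -155; q=5: -148; q=6: -151; q=7: -169; q=8: -208; q=9: -273.
Profit is maximized at q = 5. AVC there is 121/5 = $24.20 ≤ P, so producing beats shutting down (which would give -$167).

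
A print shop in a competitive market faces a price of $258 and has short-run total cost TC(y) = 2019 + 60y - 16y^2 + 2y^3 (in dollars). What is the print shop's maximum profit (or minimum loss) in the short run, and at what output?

AVC = 60 - 16y + 2y^2; min AVC = $28 at y = 4. Since P = $258 ≥ min AVC, the firm produces.
MC = 60 - 32y + 6y^2. Setting P = MC and taking the root on the rising branch gives y* = 9.
TR = 258·9 = 2322. TC = 2019 + 702 = 2721. Profit = 2322 − 2721 = -$399.
That loss of $399 beats the $2019 the firm would lose by shutting down; producing recovers $1620 of fixed cost.

Profit = -$399 at y = 9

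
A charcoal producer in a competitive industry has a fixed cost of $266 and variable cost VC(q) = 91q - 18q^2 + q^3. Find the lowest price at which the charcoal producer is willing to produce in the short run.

The shutdown price is the minimum of AVC. VC = 91q - 18q^2 + q^3, so AVC = 91 - 18q + q^2.
dAVC/dq = -18 + 2q = 0 gives q = 9. min AVC = 91 - 18·9 + 9^2 = 10.
So the shutdown price is $10.

$10 per unit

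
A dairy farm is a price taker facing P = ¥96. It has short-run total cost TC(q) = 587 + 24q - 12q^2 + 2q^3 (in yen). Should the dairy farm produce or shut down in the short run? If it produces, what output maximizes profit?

Produce at q = 6

Variable cost is VC = 24q - 12q^2 + 2q^3, so AVC = VC/q = 24 - 12q + 2q^2 and MC = dTC/dq = 24 - 24q + 6q^2.
AVC hits its minimum where MC = AVC, at q = 3, giving min AVC = 24 - 12·3 + 2·3^2 = ¥6.
Since P = ¥96 ≥ min AVC = ¥6, price covers variable cost and the firm should produce.
Set P = MC: 96 = 24 - 24q + 6q^2 → -72 - 24q + 6q^2 = 0. The roots are q = -2 and q = 6; the profit-maximizing output is on the rising part of MC, so q* = 6.
Check: AVC at q = 6 is ¥24 ≤ P, so revenue covers variable cost.
Profit = P·q − TC = 96·6 − 731 = -¥155, a loss, but smaller than the ¥587 fixed cost the firm would lose by shutting down.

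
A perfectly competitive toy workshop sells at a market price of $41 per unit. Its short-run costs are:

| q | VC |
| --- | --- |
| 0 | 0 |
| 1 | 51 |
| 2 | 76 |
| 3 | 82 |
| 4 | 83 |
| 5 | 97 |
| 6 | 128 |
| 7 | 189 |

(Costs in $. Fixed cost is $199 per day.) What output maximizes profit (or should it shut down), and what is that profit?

q = 6; profit = -$81

Profit at each row (π = 41q − TC): q=0: -199; q=1: -209; q=2: -193; q=3: -158; q=4: -118; q=5: -91; q=6: -81; q=7: -101.
Profit is maximized at q = 6. AVC there is 128/6 = $21.33 ≤ P, so producing beats shutting down (which would give -$199).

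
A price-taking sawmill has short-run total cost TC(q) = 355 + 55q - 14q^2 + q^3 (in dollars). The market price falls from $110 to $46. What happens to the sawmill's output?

AVC = 55 - 14q + q^2, minimized at q = 7 where min AVC = $6. MC = 55 - 28q + 3q^2.
With P = $110 above the shutdown price, P = MC gives q = 11.
At P = $46 ≥ min AVC, set P = MC: q = 9. The firm stays open but cuts output.

Output falls from 11 to 9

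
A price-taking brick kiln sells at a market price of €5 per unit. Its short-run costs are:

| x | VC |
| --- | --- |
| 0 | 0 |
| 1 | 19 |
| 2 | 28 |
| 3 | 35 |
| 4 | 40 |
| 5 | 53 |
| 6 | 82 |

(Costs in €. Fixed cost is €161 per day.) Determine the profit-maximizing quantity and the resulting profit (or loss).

Profit at each row (π = 5x − TC): x=0: -161; x=1: -175; x=2: -179; x=3: -181; x=4: -181; x=5: -189; x=6: -213.
Profit is highest at x = 0. Equivalently, the lowest AVC in the table is 40/4 ≈ €10 at x = 4, and P = €5 falls below it — price never covers variable cost, so the firm shuts down and loses only its fixed cost.

x = 0 (shut down); profit = -€161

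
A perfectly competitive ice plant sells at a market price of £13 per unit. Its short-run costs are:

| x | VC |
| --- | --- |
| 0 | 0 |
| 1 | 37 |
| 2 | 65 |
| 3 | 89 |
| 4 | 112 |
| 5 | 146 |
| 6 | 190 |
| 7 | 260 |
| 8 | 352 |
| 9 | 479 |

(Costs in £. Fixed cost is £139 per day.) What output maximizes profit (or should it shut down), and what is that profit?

x = 0 (shut down); profit = -£139

Tabulate TR − TC: x=0: -139; x=1: -163; x=2: -178; x=3: -189; x=4: -199; x=5: -220; x=6: -251; x=7: -308; x=8: -387; x=9: -501.
Profit is highest at x = 0. Equivalently, the lowest AVC in the table is 112/4 ≈ £28 at x = 4, and P = £13 falls below it — price never covers variable cost, so the firm shuts down and loses only its fixed cost.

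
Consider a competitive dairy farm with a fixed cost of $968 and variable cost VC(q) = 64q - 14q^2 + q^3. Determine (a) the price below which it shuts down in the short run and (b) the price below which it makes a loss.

Shutdown price = min AVC. AVC = 64 - 14q + q^2, with vertex at q = 7 and minimum $15.
ATC = 968/q + 64 - 14q + q^2. Setting dATC/dq = −968/q^2 − 14 + 2q = 0 gives q = 11 (since 2·11^3 − 14·11^2 = 968).
min ATC = 968/11 + 64 − 14·11 + 11^2 = $119. That is the break-even price.
Between these two prices the firm operates at a loss; above $119 it earns a profit.

Shutdown price = $15; break-even price = $119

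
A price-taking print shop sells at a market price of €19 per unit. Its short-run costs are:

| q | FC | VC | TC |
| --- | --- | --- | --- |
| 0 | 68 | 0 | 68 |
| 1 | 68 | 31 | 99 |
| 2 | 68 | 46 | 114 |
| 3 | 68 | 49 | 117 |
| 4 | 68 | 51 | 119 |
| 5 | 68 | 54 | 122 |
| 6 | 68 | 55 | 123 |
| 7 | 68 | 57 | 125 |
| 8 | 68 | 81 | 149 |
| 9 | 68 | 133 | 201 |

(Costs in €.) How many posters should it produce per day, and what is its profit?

Compute π = P·q − TC at each output: q=0: -68; q=1: -80; q=2: -76; q=3: -60; q=4: -43; q=5: -27; q=6: -9; q=7: 8; q=8: 3; q=9: -30.
Profit is maximized at q = 7. AVC there is 57/7 = €8.14 ≤ P, so producing beats shutting down (which would give -€68).

q = 7; profit = €8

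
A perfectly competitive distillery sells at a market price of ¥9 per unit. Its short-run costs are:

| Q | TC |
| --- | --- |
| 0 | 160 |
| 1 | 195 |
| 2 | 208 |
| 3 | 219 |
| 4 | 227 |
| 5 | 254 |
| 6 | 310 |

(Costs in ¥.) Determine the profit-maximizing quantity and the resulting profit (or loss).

Tabulate TR − TC: Q=0: -160; Q=1: -186; Q=2: -190; Q=3: -192; Q=4: -191; Q=5: -209; Q=6: -256.
Profit is highest at Q = 0. Equivalently, the lowest AVC in the table is 67/4 ≈ ¥16.75 at Q = 4, and P = ¥9 falls below it — price never covers variable cost, so the firm shuts down and loses only its fixed cost.

Q = 0 (shut down); profit = -¥160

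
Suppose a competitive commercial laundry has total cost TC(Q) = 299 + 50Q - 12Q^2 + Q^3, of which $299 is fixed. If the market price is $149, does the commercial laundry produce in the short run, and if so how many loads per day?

Produce at Q = 11

From TC, MC = TC'(Q) = 50 - 24Q + 3Q^2 and AVC = VC/Q = 50 - 12Q + Q^2.
The AVC parabola has its vertex at Q = 12/2 = 6, where AVC = 50 - 12·6 + 6^2 = $14.
Because $149 ≥ $14, revenue can cover variable cost; the firm operates.
Solving P = MC: -99 - 24Q + 3Q^2 = 0 ⇒ Q = -3 or 11. On the upward-sloping branch, Q* = 11.
Check: AVC at Q = 11 is $39 ≤ P, so revenue covers variable cost.
Profit = P·Q − TC = 149·11 − 728 = $911.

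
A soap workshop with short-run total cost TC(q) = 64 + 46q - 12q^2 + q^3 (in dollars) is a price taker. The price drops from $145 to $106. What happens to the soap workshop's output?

Output falls from 11 to 10

MC = 46 - 24q + 3q^2; the shutdown threshold is min AVC = $10 (at q = 6).
At P = $145 ≥ min AVC, set P = MC on the rising branch: q = 11.
At P = $106 ≥ min AVC, set P = MC: q = 10. The firm stays open but cuts output.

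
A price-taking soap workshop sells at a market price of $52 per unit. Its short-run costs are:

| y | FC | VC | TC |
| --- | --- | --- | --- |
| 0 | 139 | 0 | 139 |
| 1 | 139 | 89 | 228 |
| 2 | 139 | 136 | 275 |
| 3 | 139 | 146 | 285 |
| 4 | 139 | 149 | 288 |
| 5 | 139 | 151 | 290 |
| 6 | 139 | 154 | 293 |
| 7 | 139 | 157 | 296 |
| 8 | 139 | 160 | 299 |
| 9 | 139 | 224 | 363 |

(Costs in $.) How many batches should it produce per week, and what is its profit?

y = 8; profit = $117

Profit at each row (π = 52y − TC): y=0: -139; y=1: -176; y=2: -171; y=3: -129; y=4: -80; y=5: -30; y=6: 19; y=7: 68; y=8: 117; y=9: 105.
Profit is maximized at y = 8. AVC there is 160/8 = $20 ≤ P, so producing beats shutting down (which would give -$139).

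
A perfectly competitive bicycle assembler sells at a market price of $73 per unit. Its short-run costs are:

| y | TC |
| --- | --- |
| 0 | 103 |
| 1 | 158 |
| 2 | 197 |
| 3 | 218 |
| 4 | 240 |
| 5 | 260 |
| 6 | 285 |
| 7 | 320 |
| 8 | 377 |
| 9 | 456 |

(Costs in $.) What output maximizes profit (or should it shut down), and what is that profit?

Tabulate TR − TC: y=0: -103; y=1: -85; y=2: -51; y=3: 1; y=4: 52; y=5: 105; y=6: 153; y=7: 191; y=8: 207; y=9: 201.
Profit is maximized at y = 8. AVC there is 274/8 = $34.25 ≤ P, so producing beats shutting down (which would give -$103).

y = 8; profit = $207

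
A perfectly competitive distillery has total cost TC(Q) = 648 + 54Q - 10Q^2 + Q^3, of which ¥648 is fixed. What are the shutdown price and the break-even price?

AVC = 54 - 10Q + Q^2; minimized at Q = 5, giving min AVC = ¥29. That is the shutdown price.
ATC = 648/Q + 54 - 10Q + Q^2. Setting dATC/dQ = −648/Q^2 − 10 + 2Q = 0 gives Q = 9 (since 2·9^3 − 10·9^2 = 648).
min ATC = 648/9 + 54 − 10·9 + 9^2 = ¥117. That is the break-even price.
For ¥29 ≤ P < ¥117 the firm produces at a loss; below ¥29 it shuts down.

Shutdown price = ¥29; break-even price = ¥117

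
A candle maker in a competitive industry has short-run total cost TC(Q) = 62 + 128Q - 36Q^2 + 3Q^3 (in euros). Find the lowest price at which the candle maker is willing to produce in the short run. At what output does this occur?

€20 per unit, at Q = 6

The shutdown price is the minimum of AVC. VC = 128Q - 36Q^2 + 3Q^3, so AVC = 128 - 36Q + 3Q^2.
At the minimum of AVC, MC = AVC. MC = 128 - 72Q + 9Q^2; setting MC = AVC gives 6Q^2 - 36Q = 0, so Q = 6. min AVC = 20.
For P < €20 the firm produces nothing.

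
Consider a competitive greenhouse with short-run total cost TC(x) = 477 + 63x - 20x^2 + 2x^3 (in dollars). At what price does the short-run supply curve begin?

$13 per unit

Short-run supply begins at min AVC. From VC = 63x - 20x^2 + 2x^3, AVC = 63 - 20x + 2x^2.
dAVC/dx = -20 + 4x = 0 gives x = 5. min AVC = 63 - 20·5 + 2·5^2 = 13.
So the shutdown price is $13.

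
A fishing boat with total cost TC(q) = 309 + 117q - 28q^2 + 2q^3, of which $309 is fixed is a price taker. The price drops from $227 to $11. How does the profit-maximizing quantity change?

AVC = 117 - 28q + 2q^2, minimized at q = 7 where min AVC = $19. MC = 117 - 56q + 6q^2.
With P = $227 above the shutdown price, P = MC gives q = 11.
At P = $11 < min AVC = $19, price no longer covers variable cost at any output, so the firm shuts down: q = 0.

Output falls from 11 to 0 (the firm shuts down)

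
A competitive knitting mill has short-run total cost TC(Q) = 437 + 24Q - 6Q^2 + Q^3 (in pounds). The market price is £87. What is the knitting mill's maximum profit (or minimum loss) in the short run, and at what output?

Profit = -£45 at Q = 7

AVC = 24 - 6Q + Q^2; min AVC = £15 at Q = 3. Since P = £87 ≥ min AVC, the firm produces.
With MC = 24 - 12Q + 3Q^2, P = MC on the upward-sloping part at Q* = 7.
TR = 87·7 = 609. TC = 437 + 217 = 654. Profit = 609 − 654 = -£45.
By producing, the firm covers all variable cost plus £392 of fixed cost; shutting down would lose the full £437.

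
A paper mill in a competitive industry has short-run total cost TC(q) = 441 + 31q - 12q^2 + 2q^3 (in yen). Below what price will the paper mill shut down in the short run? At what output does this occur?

Short-run supply begins at min AVC. From VC = 31q - 12q^2 + 2q^3, AVC = 31 - 12q + 2q^2.
At the minimum of AVC, MC = AVC. MC = 31 - 24q + 6q^2; setting MC = AVC gives 4q^2 - 12q = 0, so q = 3. min AVC = 13.
The firm shuts down for any P below ¥13.

¥13 per unit, at q = 3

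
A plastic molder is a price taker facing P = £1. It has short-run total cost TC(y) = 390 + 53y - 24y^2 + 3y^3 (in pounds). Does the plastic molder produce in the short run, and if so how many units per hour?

Shut down

From TC, MC = TC'(y) = 53 - 48y + 9y^2 and AVC = VC/y = 53 - 24y + 3y^2.
The AVC parabola has its vertex at y = 24/6 = 4, where AVC = 53 - 24·4 + 3·4^2 = £5.
With P < min AVC (£1 < £5), every unit sold adds to the loss.
Best response: produce nothing and absorb the £390 fixed cost.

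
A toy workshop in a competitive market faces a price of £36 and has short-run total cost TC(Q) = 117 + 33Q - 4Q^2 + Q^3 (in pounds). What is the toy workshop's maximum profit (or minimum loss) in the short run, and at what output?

AVC = 33 - 4Q + Q^2 has its minimum £29 at Q = 2; price £36 clears that bar, so the firm operates.
With MC = 33 - 8Q + 3Q^2, P = MC on the upward-sloping part at Q* = 3.
TR = 36·3 = 108. TC = 117 + 90 = 207. Profit = 108 − 207 = -£99.
Shutting down would mean losing the fixed cost of £117, so operating at a loss of £99 is better by £18.

Profit = -£99 at Q = 3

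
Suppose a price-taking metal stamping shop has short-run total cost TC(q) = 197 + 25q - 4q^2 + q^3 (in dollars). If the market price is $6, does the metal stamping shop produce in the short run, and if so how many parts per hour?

From TC, MC = TC'(q) = 25 - 8q + 3q^2 and AVC = VC/q = 25 - 4q + q^2.
AVC hits its minimum where MC = AVC, at q = 2, giving min AVC = 25 - 4·2 + 2^2 = $21.
With P < min AVC ($6 < $21), every unit sold adds to the loss.
Shutting down limits the loss to fixed cost, $197.

Shut down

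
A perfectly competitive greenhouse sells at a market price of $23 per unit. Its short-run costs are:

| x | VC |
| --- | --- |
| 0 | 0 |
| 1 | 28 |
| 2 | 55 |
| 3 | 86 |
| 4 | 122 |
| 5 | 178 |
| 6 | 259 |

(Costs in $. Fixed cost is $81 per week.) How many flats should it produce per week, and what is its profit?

Tabulate TR − TC: x=0: -81; x=1: -86; x=2: -90; x=3: -98; x=4: -111; x=5: -144; x=6: -202.
Profit is highest at x = 0. Equivalently, the lowest AVC in the table is 55/2 ≈ $27.50 at x = 2, and P = $23 falls below it — price never covers variable cost, so the firm shuts down and loses only its fixed cost.

x = 0 (shut down); profit = -$81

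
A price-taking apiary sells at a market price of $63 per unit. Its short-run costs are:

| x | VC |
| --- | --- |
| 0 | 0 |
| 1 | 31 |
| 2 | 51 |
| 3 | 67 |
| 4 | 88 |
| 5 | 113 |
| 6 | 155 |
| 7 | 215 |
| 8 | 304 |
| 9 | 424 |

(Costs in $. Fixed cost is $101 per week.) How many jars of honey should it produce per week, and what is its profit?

Tabulate TR − TC: x=0: -101; x=1: -69; x=2: -26; x=3: 21; x=4: 63; x=5: 101; x=6: 122; x=7: 125; x=8: 99; x=9: 42.
Profit is maximized at x = 7. AVC there is 215/7 = $30.71 ≤ P, so producing beats shutting down (which would give -$101).

x = 7; profit = $125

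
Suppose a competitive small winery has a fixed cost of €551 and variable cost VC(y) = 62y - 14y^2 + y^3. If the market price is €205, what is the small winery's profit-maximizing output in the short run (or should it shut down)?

Produce at y = 13

From TC, MC = TC'(y) = 62 - 28y + 3y^2 and AVC = VC/y = 62 - 14y + y^2.
The AVC parabola has its vertex at y = 14/2 = 7, where AVC = 62 - 14·7 + 7^2 = €13.
P = €205 exceeds min AVC = €13, so the firm stays open.
P = MC gives -143 - 28y + 3y^2 = 0, with roots -11/3 and 13. Take the larger (rising MC): y* = 13.
Check: AVC at y = 13 is €49 ≤ P, so revenue covers variable cost.
Profit = P·y − TC = 205·13 − 1188 = €1477.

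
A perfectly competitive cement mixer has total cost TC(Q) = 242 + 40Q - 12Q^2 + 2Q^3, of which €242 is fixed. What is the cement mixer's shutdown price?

Short-run supply begins at min AVC. From VC = 40Q - 12Q^2 + 2Q^3, AVC = 40 - 12Q + 2Q^2.
At the minimum of AVC, MC = AVC. MC = 40 - 24Q + 6Q^2; setting MC = AVC gives 4Q^2 - 12Q = 0, so Q = 3. min AVC = 22.
For P < €22 the firm produces nothing.

€22 per unit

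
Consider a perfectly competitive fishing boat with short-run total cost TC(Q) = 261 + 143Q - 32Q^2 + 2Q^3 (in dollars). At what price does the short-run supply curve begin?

Short-run supply begins at min AVC. From VC = 143Q - 32Q^2 + 2Q^3, AVC = 143 - 32Q + 2Q^2.
dAVC/dQ = -32 + 4Q = 0 gives Q = 8. min AVC = 143 - 32·8 + 2·8^2 = 15.
So the shutdown price is $15.

$15 per unit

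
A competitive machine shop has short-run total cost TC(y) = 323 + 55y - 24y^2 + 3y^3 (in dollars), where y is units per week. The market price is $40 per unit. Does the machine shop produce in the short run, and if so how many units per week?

Produce at y = 5

Strip out fixed cost: VC = 55y - 24y^2 + 3y^3. Then AVC = 55 - 24y + 3y^2 and MC = 55 - 48y + 9y^2.
The AVC parabola has its vertex at y = 24/6 = 4, where AVC = 55 - 24·4 + 3·4^2 = $7.
Because $40 ≥ $7, revenue can cover variable cost; the firm operates.
P = MC gives 15 - 48y + 9y^2 = 0, with roots 1/3 and 5. Take the larger (rising MC): y* = 5.
Check: AVC at y = 5 is $10 ≤ P, so revenue covers variable cost.
Profit = P·y − TC = 40·5 − 373 = -$173, a loss, but smaller than the $323 fixed cost the firm would lose by shutting down.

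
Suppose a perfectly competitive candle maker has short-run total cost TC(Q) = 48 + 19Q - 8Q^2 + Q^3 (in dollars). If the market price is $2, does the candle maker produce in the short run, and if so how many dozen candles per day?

Shut down

From TC, MC = TC'(Q) = 19 - 16Q + 3Q^2 and AVC = VC/Q = 19 - 8Q + Q^2.
The AVC parabola has its vertex at Q = 8/2 = 4, where AVC = 19 - 8·4 + 4^2 = $3.
Since P = $2 < min AVC = $3, price fails to cover variable cost at any output.
Shutting down limits the loss to fixed cost, $48.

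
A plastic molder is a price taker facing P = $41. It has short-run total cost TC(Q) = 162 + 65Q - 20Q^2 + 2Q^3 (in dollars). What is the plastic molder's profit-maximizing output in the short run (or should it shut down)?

Produce at Q = 6

Variable cost is VC = 65Q - 20Q^2 + 2Q^3, so AVC = VC/Q = 65 - 20Q + 2Q^2 and MC = dTC/dQ = 65 - 40Q + 6Q^2.
The AVC parabola has its vertex at Q = 20/4 = 5, where AVC = 65 - 20·5 + 2·5^2 = $15.
Because $41 ≥ $15, revenue can cover variable cost; the firm operates.
Solving P = MC: 24 - 40Q + 6Q^2 = 0 ⇒ Q = 2/3 or 6. On the upward-sloping branch, Q* = 6.
Check: AVC at Q = 6 is $17 ≤ P, so revenue covers variable cost.
Profit = P·Q − TC = 41·6 − 264 = -$18, a loss, but smaller than the $162 fixed cost the firm would lose by shutting down.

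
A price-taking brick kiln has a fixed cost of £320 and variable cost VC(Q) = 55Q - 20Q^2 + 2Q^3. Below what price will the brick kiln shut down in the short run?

£5 per unit

The firm shuts down when price falls below the minimum of average variable cost. AVC = VC/Q = 55 - 20Q + 2Q^2.
dAVC/dQ = -20 + 4Q = 0 gives Q = 5. min AVC = 55 - 20·5 + 2·5^2 = 5.
The firm shuts down for any P below £5.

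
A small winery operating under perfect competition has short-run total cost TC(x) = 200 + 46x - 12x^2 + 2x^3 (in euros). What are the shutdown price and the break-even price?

AVC = 46 - 12x + 2x^2; minimized at x = 3, giving min AVC = €28. That is the shutdown price.
ATC = 200/x + 46 - 12x + 2x^2. Setting dATC/dx = −200/x^2 − 12 + 4x = 0 gives x = 5 (since 4·5^3 − 12·5^2 = 200).
min ATC = 200/5 + 46 − 12·5 + 2·5^2 = €76. That is the break-even price.
For €28 ≤ P < €76 the firm produces at a loss; below €28 it shuts down.

Shutdown price = €28; break-even price = €76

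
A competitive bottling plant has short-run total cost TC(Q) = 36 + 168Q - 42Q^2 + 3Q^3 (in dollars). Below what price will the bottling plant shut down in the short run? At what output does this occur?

$21 per unit, at Q = 7

The shutdown price is the minimum of AVC. VC = 168Q - 42Q^2 + 3Q^3, so AVC = 168 - 42Q + 3Q^2.
At the minimum of AVC, MC = AVC. MC = 168 - 84Q + 9Q^2; setting MC = AVC gives 6Q^2 - 42Q = 0, so Q = 7. min AVC = 21.
So the shutdown price is $21.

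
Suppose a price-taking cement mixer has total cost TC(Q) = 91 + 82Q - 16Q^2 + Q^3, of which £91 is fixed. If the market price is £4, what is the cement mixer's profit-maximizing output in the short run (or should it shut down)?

Strip out fixed cost: VC = 82Q - 16Q^2 + Q^3. Then AVC = 82 - 16Q + Q^2 and MC = 82 - 32Q + 3Q^2.
The AVC parabola has its vertex at Q = 16/2 = 8, where AVC = 82 - 16·8 + 8^2 = £18.
P = £4 lies below min AVC = £18; no output level covers variable cost.
Shutting down limits the loss to fixed cost, £91.

Shut down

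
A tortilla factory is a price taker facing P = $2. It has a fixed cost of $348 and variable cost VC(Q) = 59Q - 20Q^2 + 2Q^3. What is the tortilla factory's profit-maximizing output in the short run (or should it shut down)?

Strip out fixed cost: VC = 59Q - 20Q^2 + 2Q^3. Then AVC = 59 - 20Q + 2Q^2 and MC = 59 - 40Q + 6Q^2.
AVC is minimized where dAVC/dQ = -20 + 4Q = 0, at Q = 5; min AVC = 59 - 20·5 + 2·5^2 = $9.
With P < min AVC ($2 < $9), every unit sold adds to the loss.
Shutting down limits the loss to fixed cost, $348.

Shut down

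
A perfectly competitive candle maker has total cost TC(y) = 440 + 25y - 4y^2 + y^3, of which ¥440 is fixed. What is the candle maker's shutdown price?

¥21 per unit

Short-run supply begins at min AVC. From VC = 25y - 4y^2 + y^3, AVC = 25 - 4y + y^2.
dAVC/dy = -4 + 2y = 0 gives y = 2. min AVC = 25 - 4·2 + 2^2 = 21.
For P < ¥21 the firm produces nothing.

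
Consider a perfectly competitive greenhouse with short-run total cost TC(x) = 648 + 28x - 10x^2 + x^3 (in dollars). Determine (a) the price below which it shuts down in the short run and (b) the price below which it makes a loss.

Shutdown price = $3; break-even price = $91

AVC = 28 - 10x + x^2; minimized at x = 5, giving min AVC = $3. That is the shutdown price.
ATC = 648/x + 28 - 10x + x^2. Setting dATC/dx = −648/x^2 − 10 + 2x = 0 gives x = 9 (since 2·9^3 − 10·9^2 = 648).
min ATC = 648/9 + 28 − 10·9 + 9^2 = $91. That is the break-even price.
For $3 ≤ P < $91 the firm produces at a loss; below $3 it shuts down.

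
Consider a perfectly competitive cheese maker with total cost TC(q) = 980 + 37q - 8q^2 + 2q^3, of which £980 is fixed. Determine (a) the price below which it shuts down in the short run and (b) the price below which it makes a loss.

Shutdown price = min AVC. AVC = 37 - 8q + 2q^2, with vertex at q = 2 and minimum £29.
ATC = 980/q + 37 - 8q + 2q^2. Setting dATC/dq = −980/q^2 − 8 + 4q = 0 gives q = 7 (since 4·7^3 − 8·7^2 = 980).
min ATC = 980/7 + 37 − 8·7 + 2·7^2 = £219. That is the break-even price.
For £29 ≤ P < £219 the firm produces at a loss; below £29 it shuts down.

Shutdown price = £29; break-even price = £219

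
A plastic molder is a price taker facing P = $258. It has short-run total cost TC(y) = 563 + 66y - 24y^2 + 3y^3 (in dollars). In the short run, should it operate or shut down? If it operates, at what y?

Produce at y = 8

Strip out fixed cost: VC = 66y - 24y^2 + 3y^3. Then AVC = 66 - 24y + 3y^2 and MC = 66 - 48y + 9y^2.
AVC is minimized where dAVC/dy = -24 + 6y = 0, at y = 4; min AVC = 66 - 24·4 + 3·4^2 = $18.
Since P = $258 ≥ min AVC = $18, price covers variable cost and the firm should produce.
Set P = MC: 258 = 66 - 48y + 9y^2 → -192 - 48y + 9y^2 = 0. The roots are y = -8/3 and y = 8; the profit-maximizing output is on the rising part of MC, so y* = 8.
Check: AVC at y = 8 is $66 ≤ P, so revenue covers variable cost.
Profit = P·y − TC = 258·8 − 1091 = $973.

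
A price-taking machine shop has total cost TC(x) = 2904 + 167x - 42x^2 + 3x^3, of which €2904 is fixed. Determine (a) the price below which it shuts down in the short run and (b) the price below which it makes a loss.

Shutdown price = €20; break-even price = €332

Shutdown price = min AVC. AVC = 167 - 42x + 3x^2, with vertex at x = 7 and minimum €20.
ATC = 2904/x + 167 - 42x + 3x^2. Setting dATC/dx = −2904/x^2 − 42 + 6x = 0 gives x = 11 (since 6·11^3 − 42·11^2 = 2904).
min ATC = 2904/11 + 167 − 42·11 + 3·11^2 = €332. That is the break-even price.
For €20 ≤ P < €332 the firm produces at a loss; below €20 it shuts down.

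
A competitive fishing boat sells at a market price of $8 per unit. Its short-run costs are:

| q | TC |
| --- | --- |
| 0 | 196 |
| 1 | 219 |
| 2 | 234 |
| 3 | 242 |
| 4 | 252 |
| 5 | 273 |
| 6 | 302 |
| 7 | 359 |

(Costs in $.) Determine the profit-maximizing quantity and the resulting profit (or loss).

q = 0 (shut down); profit = -$196

Tabulate TR − TC: q=0: -196; q=1: -211; q=2: -218; q=3: -218; q=4: -220; q=5: -233; q=6: -254; q=7: -303.
Profit is highest at q = 0. Equivalently, the lowest AVC in the table is 56/4 ≈ $14 at q = 4, and P = $8 falls below it — price never covers variable cost, so the firm shuts down and loses only its fixed cost.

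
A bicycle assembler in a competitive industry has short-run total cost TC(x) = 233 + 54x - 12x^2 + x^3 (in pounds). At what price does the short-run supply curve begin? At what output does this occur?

£18 per unit, at x = 6

The shutdown price is the minimum of AVC. VC = 54x - 12x^2 + x^3, so AVC = 54 - 12x + x^2.
At the minimum of AVC, MC = AVC. MC = 54 - 24x + 3x^2; setting MC = AVC gives 2x^2 - 12x = 0, so x = 6. min AVC = 18.
So the shutdown price is £18.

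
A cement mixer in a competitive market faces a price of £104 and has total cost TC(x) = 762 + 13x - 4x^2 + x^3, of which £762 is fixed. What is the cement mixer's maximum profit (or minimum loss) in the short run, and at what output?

Profit = -£272 at x = 7

AVC = 13 - 4x + x^2; min AVC = £9 at x = 2. Since P = £104 ≥ min AVC, the firm produces.
MC = 13 - 8x + 3x^2. Setting P = MC and taking the root on the rising branch gives x* = 7.
TR = 104·7 = 728. TC = 762 + 238 = 1000. Profit = 728 − 1000 = -£272.
Shutting down would mean losing the fixed cost of £762, so operating at a loss of £272 is better by £490.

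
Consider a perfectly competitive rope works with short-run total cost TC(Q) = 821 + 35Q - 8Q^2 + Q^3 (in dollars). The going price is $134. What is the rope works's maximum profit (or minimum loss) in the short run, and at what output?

AVC = 35 - 8Q + Q^2 has its minimum $19 at Q = 4; price $134 clears that bar, so the firm operates.
MC = 35 - 16Q + 3Q^2. Setting P = MC and taking the root on the rising branch gives Q* = 9.
TR = 134·9 = 1206. TC = 821 + 396 = 1217. Profit = 1206 − 1217 = -$11.
Shutting down would mean losing the fixed cost of $821, so operating at a loss of $11 is better by $810.

Profit = -$11 at Q = 9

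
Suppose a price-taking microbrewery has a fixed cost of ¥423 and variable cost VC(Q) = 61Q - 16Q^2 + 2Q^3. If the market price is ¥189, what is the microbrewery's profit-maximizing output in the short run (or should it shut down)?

From TC, MC = TC'(Q) = 61 - 32Q + 6Q^2 and AVC = VC/Q = 61 - 16Q + 2Q^2.
The AVC parabola has its vertex at Q = 16/4 = 4, where AVC = 61 - 16·4 + 2·4^2 = ¥29.
Since P = ¥189 ≥ min AVC = ¥29, price covers variable cost and the firm should produce.
Set P = MC: 189 = 61 - 32Q + 6Q^2 → -128 - 32Q + 6Q^2 = 0. The roots are Q = -8/3 and Q = 8; the profit-maximizing output is on the rising part of MC, so Q* = 8.
Check: AVC at Q = 8 is ¥61 ≤ P, so revenue covers variable cost.
Profit = P·Q − TC = 189·8 − 911 = ¥601.

Produce at Q = 8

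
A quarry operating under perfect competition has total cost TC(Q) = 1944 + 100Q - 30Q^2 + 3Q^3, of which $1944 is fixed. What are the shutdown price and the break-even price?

Shutdown price = $25; break-even price = $289

Shutdown price = min AVC. AVC = 100 - 30Q + 3Q^2, with vertex at Q = 5 and minimum $25.
ATC = 1944/Q + 100 - 30Q + 3Q^2. Setting dATC/dQ = −1944/Q^2 − 30 + 6Q = 0 gives Q = 9 (since 6·9^3 − 30·9^2 = 1944).
min ATC = 1944/9 + 100 − 30·9 + 3·9^2 = $289. That is the break-even price.
For $25 ≤ P < $289 the firm produces at a loss; below $25 it shuts down.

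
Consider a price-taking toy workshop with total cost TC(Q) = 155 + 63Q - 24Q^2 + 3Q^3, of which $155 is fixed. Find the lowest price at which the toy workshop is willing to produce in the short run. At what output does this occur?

$15 per unit, at Q = 4

Short-run supply begins at min AVC. From VC = 63Q - 24Q^2 + 3Q^3, AVC = 63 - 24Q + 3Q^2.
dAVC/dQ = -24 + 6Q = 0 gives Q = 4. min AVC = 63 - 24·4 + 3·4^2 = 15.
The firm shuts down for any P below $15.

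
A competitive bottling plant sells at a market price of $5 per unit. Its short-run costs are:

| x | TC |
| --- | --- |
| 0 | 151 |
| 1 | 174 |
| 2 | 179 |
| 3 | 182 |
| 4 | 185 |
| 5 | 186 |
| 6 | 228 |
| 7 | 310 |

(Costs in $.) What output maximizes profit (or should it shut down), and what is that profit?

x = 0 (shut down); profit = -$151

Tabulate TR − TC: x=0: -151; x=1: -169; x=2: -169; x=3: -167; x=4: -165; x=5: -161; x=6: -198; x=7: -275.
Profit is highest at x = 0. Equivalently, the lowest AVC in the table is 35/5 ≈ $7 at x = 5, and P = $5 falls below it — price never covers variable cost, so the firm shuts down and loses only its fixed cost.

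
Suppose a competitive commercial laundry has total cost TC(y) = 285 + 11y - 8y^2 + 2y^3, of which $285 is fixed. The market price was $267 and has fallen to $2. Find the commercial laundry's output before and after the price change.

Output falls from 8 to 0 (the firm shuts down)

MC = 11 - 16y + 6y^2; the shutdown threshold is min AVC = $3 (at y = 2).
At P = $267 ≥ min AVC, set P = MC on the rising branch: y = 8.
At P = $2 < min AVC = $3, price no longer covers variable cost at any output, so the firm shuts down: y = 0.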